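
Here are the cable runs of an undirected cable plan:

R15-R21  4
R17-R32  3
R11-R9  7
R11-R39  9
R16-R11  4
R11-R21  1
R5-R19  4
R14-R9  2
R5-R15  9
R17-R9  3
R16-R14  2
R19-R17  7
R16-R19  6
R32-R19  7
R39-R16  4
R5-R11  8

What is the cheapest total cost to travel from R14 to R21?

7

Settle nodes by increasing distance from R14:
R14: 0
R16: 2  (via R14)
R9: 2  (via R14)
R17: 5  (via R9)
R11: 6  (via R16)
R39: 6  (via R16)
R21: 7  (via R11)
Shortest route: R14–R16–R11–R21 = 7.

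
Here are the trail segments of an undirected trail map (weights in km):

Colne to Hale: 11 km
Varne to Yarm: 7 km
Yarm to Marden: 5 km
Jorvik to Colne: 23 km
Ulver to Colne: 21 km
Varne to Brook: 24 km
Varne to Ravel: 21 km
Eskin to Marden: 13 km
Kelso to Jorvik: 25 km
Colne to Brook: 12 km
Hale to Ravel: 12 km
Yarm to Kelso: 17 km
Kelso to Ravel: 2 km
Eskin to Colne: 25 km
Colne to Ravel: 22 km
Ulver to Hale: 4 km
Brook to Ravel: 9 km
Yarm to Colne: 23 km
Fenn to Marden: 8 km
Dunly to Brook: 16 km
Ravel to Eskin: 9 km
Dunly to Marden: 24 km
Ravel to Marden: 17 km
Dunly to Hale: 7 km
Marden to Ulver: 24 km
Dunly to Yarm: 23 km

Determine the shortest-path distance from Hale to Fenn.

Shortest distances from Hale:
Hale: 0
Ulver: 4  (via Hale)
Dunly: 7  (via Hale)
Colne: 11  (via Hale)
Ravel: 12  (via Hale)
Kelso: 14  (via Ravel)
Eskin: 21  (via Ravel)
Brook: 21  (via Ravel)
Marden: 28  (via Ulver)
Yarm: 30  (via Dunly)
Varne: 33  (via Ravel)
Jorvik: 34  (via Colne)
Fenn: 36  (via Marden)
Shortest route: Hale–Ulver–Marden–Fenn = 36 km.

36 km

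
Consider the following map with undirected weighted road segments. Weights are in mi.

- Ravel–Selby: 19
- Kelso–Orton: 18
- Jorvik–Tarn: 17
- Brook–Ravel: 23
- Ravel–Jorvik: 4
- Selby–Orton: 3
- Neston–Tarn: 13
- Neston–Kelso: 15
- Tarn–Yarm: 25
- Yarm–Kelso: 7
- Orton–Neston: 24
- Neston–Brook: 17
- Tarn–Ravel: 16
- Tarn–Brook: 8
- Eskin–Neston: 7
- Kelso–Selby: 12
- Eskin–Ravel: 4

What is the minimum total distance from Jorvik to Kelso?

30 mi

Compare a few routes:
Jorvik - Ravel - Eskin - Neston - Kelso: 4+4+7+15 = 30
Jorvik - Ravel - Selby - Orton - Kelso: 4+19+3+18 = 44
Jorvik - Ravel - Selby - Kelso: 4+19+12 = 35
Cheapest is Jorvik - Ravel - Eskin - Neston - Kelso at 30 mi.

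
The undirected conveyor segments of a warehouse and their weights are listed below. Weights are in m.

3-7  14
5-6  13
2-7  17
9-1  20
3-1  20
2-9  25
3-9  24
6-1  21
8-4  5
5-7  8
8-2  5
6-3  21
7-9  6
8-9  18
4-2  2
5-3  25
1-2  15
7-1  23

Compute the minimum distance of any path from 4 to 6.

38 m

Compare a few routes:
4–2–1–6: 2+15+21 = 38
4–2–7–5–6: 2+17+8+13 = 40
Cheapest is 4–2–1–6 at 38 m.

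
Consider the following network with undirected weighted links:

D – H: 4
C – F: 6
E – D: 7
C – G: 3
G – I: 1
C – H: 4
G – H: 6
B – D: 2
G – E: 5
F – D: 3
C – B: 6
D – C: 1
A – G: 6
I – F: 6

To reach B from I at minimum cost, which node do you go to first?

G

Enumerating some paths:
I → F → D → B: 6+3+2 = 11
I → G → H → D → B: 1+6+4+2 = 13
I → G → C → B: 1+3+6 = 10
I → G → C → D → B: 1+3+1+2 = 7
Cheapest is I → G → C → D → B at 7.
So from I the first move is to G.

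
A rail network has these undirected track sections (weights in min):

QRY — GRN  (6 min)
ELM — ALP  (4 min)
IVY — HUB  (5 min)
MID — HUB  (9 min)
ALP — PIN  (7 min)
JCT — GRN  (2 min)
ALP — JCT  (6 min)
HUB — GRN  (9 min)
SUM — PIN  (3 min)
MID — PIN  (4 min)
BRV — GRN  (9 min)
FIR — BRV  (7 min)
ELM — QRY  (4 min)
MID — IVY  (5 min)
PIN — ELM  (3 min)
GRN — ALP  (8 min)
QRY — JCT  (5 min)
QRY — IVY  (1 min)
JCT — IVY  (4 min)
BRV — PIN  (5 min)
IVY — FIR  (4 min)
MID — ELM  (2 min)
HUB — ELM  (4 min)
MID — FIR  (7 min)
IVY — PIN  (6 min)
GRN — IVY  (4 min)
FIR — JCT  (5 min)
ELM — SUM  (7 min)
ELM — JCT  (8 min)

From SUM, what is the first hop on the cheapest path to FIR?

Compare a few routes:
SUM - PIN - MID - FIR: 3+4+7 = 14
SUM - PIN - ELM - QRY - IVY - FIR: 3+3+4+1+4 = 15
SUM - PIN - ELM - MID - FIR: 3+3+2+7 = 15
SUM - PIN - IVY - FIR: 3+6+4 = 13
Cheapest is SUM - PIN - IVY - FIR at 13 min.
So from SUM the first move is to PIN.

PIN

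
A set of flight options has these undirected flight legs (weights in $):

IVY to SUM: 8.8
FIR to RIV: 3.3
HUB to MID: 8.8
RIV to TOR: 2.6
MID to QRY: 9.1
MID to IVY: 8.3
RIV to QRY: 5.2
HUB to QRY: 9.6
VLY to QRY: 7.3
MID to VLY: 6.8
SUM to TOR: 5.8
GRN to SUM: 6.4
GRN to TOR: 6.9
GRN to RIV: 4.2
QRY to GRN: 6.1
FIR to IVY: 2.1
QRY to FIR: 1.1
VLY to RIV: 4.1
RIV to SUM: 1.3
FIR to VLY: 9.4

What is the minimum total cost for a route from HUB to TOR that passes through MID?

$22.3

Shortest HUB→MID: HUB → MID = 8.8
Best MID to TOR: MID → VLY → RIV → TOR costing 13.5
Total via MID: 8.8 + 13.5 = $22.3.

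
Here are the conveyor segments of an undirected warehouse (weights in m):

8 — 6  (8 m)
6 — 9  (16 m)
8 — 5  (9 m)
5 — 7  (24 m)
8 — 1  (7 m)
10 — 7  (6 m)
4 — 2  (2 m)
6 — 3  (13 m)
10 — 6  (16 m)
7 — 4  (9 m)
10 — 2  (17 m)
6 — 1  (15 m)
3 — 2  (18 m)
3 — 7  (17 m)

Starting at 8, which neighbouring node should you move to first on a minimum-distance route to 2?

6

Enumerating some paths:
8–6–10–7–4–2: 8+16+6+9+2 = 41
8–6–10–2: 8+16+17 = 41
8–6–3–2: 8+13+18 = 39
The minimum is 39 m via 8–6–3–2.
So from 8 the first move is to 6.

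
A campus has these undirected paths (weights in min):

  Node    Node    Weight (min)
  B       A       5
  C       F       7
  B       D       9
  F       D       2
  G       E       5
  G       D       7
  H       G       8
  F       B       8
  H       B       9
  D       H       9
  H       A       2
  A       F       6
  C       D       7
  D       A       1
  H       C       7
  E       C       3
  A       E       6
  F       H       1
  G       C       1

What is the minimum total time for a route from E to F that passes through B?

19 min

Shortest E→B: E–A–B = 11
Best B to F: B–F costing 8
Total via B: 11 + 8 = 19 min.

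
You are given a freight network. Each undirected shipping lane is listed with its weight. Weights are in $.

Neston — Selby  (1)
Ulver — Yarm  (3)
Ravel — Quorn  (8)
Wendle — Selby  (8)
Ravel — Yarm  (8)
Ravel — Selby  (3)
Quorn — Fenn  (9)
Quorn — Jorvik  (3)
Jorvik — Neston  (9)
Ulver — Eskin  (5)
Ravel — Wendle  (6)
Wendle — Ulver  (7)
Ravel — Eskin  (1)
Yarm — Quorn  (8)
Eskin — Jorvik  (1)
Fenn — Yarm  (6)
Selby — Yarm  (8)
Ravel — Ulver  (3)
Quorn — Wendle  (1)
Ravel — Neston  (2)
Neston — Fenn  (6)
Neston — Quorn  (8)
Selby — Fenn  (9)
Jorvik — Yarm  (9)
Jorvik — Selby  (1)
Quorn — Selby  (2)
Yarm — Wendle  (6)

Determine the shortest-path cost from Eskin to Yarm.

$7

Compare a few routes:
Eskin → Ulver → Yarm: 5+3 = 8
Eskin → Ravel → Ulver → Yarm: 1+3+3 = 7
Eskin → Ravel → Yarm: 1+8 = 9
Cheapest is Eskin → Ravel → Ulver → Yarm at $7.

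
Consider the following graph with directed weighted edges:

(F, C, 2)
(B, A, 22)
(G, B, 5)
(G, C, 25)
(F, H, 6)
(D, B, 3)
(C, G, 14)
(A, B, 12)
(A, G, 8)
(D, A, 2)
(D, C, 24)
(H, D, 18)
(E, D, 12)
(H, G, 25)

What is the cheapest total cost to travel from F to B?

21

Shortest distances from F:
F: 0
C: 2  (via F)
H: 6  (via F)
G: 16  (via C)
B: 21  (via G)
Shortest route: F → C → G → B = 21.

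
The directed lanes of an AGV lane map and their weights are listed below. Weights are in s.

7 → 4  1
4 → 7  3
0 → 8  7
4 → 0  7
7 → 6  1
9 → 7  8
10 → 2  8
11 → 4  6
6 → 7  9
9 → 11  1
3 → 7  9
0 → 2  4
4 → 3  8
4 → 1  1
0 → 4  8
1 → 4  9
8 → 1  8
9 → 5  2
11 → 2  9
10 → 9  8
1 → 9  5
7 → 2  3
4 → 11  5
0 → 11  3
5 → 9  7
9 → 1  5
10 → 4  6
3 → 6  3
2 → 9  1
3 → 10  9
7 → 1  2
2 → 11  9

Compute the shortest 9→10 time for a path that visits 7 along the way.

Shortest 9→7: 9 → 7 = 8
Best 7 to 10: 7 → 4 → 3 → 10 costing 18
Total via 7: 8 + 18 = 26 s.

26 s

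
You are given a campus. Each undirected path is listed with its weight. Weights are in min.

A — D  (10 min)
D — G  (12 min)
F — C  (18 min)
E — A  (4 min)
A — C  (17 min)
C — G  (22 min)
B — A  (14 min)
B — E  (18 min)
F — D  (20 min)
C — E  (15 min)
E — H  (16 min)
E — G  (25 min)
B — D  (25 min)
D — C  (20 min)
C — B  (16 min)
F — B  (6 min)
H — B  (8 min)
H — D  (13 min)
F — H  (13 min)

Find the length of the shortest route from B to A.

Running Dijkstra from B:
B: 0
F: 6  (via B)
H: 8  (via B)
A: 14  (via B)
Shortest route: B–A = 14 min.

14 min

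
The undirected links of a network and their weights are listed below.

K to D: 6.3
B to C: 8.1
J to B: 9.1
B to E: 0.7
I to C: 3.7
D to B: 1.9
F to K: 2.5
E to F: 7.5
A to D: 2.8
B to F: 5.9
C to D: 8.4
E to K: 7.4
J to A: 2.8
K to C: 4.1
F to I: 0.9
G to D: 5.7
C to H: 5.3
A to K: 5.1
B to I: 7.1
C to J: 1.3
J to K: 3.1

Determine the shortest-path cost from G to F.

13.5

Compare a few routes:
G - D - B - F: 5.7+1.9+5.9 = 13.5
G - D - K - F: 5.7+6.3+2.5 = 14.5
Cheapest is G - D - B - F at 13.5.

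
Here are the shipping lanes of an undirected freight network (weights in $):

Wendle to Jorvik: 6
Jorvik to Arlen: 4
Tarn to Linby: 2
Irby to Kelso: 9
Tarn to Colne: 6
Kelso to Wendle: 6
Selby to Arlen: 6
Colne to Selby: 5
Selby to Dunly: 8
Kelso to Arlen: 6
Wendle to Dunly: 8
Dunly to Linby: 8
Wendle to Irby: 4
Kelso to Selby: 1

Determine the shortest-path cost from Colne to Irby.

Enumerating some paths:
Colne–Selby–Kelso–Wendle–Irby: 5+1+6+4 = 16
Colne–Selby–Arlen–Jorvik–Wendle–Irby: 5+6+4+6+4 = 25
Colne–Selby–Kelso–Irby: 5+1+9 = 15
The minimum is $15 via Colne–Selby–Kelso–Irby.

$15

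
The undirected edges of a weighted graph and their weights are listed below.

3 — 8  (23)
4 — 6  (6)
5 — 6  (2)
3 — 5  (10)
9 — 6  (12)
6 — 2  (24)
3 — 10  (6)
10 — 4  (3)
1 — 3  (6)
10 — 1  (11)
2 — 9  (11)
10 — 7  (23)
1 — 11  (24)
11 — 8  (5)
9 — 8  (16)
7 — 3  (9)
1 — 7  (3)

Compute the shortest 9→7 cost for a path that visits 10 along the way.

35

Best 9 to 10: 9–6–4–10 costing 21
Best 10 to 7: 10–1–7 costing 14
Total via 10: 21 + 14 = 35.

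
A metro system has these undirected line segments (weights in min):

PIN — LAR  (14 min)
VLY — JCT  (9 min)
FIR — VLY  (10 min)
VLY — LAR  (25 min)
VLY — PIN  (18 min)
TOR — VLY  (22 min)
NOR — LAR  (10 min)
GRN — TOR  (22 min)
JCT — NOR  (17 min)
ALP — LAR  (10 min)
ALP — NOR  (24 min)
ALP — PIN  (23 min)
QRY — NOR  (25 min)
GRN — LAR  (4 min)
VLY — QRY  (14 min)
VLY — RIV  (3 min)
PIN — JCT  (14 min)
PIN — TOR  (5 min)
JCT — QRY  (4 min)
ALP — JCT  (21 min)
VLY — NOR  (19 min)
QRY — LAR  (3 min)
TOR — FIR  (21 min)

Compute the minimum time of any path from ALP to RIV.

Candidate routes:
ALP - JCT - VLY - RIV: 21+9+3 = 33
ALP - LAR - VLY - RIV: 10+25+3 = 38
ALP - LAR - QRY - VLY - RIV: 10+3+14+3 = 30
ALP - LAR - QRY - JCT - VLY - RIV: 10+3+4+9+3 = 29
Cheapest is ALP - LAR - QRY - JCT - VLY - RIV at 29 min.

29 min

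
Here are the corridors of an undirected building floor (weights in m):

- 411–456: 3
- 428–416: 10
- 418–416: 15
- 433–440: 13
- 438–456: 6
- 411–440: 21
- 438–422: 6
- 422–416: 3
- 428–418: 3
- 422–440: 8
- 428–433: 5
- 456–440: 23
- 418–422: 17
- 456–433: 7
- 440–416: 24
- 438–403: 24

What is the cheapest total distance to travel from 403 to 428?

42 m

Compare a few routes:
403 - 438 - 422 - 416 - 428: 24+6+3+10 = 43
403 - 438 - 456 - 433 - 428: 24+6+7+5 = 42
403 - 438 - 422 - 418 - 428: 24+6+17+3 = 50
403 - 438 - 422 - 416 - 418 - 428: 24+6+3+15+3 = 51
Cheapest is 403 - 438 - 456 - 433 - 428 at 42 m.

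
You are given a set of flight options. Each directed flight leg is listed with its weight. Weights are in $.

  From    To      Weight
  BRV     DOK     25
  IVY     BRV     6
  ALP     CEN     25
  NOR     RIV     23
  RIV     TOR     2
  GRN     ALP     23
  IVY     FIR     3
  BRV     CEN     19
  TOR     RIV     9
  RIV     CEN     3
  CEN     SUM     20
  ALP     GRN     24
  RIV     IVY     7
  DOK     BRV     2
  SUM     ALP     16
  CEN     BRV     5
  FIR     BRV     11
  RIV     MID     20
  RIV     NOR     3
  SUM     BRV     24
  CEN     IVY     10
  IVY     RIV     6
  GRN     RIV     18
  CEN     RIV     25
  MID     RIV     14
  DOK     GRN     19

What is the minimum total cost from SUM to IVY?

Settle nodes by increasing distance from SUM:
SUM: 0
ALP: 16  (via SUM)
BRV: 24  (via SUM)
GRN: 40  (via ALP)
CEN: 41  (via ALP)
DOK: 49  (via BRV)
IVY: 51  (via CEN)
Shortest route: SUM–ALP–CEN–IVY = $51.

$51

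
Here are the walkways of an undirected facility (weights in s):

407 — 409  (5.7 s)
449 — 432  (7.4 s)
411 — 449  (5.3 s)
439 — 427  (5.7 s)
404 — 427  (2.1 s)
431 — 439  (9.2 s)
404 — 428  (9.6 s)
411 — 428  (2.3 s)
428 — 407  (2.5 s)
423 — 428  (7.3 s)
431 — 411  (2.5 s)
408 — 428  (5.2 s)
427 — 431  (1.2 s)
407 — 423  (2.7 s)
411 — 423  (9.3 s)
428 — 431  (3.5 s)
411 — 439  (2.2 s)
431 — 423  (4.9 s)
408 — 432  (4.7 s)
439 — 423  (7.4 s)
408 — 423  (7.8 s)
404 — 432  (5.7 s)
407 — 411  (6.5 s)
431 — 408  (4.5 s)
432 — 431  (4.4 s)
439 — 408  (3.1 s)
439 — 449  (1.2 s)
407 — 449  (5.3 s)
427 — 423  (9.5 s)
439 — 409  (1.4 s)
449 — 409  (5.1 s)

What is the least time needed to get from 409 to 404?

9.2 s

Running Dijkstra from 409:
409: 0
439: 1.4  (via 409)
449: 2.6  (via 439)
411: 3.6  (via 439)
408: 4.5  (via 439)
407: 5.7  (via 409)
428: 5.9  (via 411)
431: 6.1  (via 411)
427: 7.1  (via 439)
423: 8.4  (via 407)
404: 9.2  (via 427)
Shortest route: 409–439–427–404 = 9.2 s.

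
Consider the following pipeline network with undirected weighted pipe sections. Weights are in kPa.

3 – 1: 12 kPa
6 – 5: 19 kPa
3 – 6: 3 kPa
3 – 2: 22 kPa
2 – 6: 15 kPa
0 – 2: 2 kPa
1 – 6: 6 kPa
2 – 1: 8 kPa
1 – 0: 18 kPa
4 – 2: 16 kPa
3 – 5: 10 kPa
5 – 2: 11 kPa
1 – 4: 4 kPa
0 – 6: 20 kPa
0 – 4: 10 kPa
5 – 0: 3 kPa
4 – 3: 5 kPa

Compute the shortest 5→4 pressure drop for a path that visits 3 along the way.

15 kPa

Best 5 to 3: 5 → 3 costing 10
Shortest 3→4: 3 → 4 = 5
Total via 3: 10 + 5 = 15 kPa.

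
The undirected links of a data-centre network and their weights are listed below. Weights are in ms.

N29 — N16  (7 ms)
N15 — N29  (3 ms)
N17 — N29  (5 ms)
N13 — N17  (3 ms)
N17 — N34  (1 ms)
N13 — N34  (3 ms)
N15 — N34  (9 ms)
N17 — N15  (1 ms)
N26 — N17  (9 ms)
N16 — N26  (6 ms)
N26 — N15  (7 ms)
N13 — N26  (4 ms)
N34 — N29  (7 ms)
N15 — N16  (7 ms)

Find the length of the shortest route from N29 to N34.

5 ms

Enumerating some paths:
N29–N17–N34: 5+1 = 6
N29–N15–N17–N34: 3+1+1 = 5
Cheapest is N29–N15–N17–N34 at 5 ms.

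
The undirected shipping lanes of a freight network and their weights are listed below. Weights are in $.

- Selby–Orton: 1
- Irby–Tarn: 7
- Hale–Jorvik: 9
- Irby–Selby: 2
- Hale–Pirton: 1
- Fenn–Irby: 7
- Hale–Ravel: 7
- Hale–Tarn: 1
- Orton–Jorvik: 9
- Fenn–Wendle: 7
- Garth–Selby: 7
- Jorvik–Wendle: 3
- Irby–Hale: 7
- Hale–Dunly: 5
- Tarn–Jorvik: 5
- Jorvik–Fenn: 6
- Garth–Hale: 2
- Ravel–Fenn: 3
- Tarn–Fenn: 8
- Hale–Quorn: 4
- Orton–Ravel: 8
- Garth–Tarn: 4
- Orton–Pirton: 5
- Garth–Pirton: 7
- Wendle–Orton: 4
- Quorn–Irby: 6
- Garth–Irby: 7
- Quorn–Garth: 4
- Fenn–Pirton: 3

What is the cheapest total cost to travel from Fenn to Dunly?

Shortest distances from Fenn:
Fenn: 0
Pirton: 3  (via Fenn)
Ravel: 3  (via Fenn)
Hale: 4  (via Pirton)
Tarn: 5  (via Hale)
Garth: 6  (via Hale)
Jorvik: 6  (via Fenn)
Wendle: 7  (via Fenn)
Irby: 7  (via Fenn)
Orton: 8  (via Pirton)
Quorn: 8  (via Hale)
Dunly: 9  (via Hale)
Shortest route: Fenn–Pirton–Hale–Dunly = $9.

$9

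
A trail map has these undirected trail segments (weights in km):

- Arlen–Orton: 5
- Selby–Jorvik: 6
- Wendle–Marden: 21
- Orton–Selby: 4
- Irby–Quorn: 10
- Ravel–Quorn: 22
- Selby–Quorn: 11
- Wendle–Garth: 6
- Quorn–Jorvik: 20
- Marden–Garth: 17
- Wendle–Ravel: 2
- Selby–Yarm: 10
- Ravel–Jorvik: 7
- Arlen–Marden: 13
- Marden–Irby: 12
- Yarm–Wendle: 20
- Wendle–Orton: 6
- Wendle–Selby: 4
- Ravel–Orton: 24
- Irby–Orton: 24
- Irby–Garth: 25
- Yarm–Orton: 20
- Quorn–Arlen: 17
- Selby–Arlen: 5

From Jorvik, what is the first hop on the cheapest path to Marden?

Compare a few routes:
Jorvik - Selby - Arlen - Marden: 6+5+13 = 24
Jorvik - Ravel - Wendle - Marden: 7+2+21 = 30
Jorvik - Ravel - Wendle - Selby - Arlen - Marden: 7+2+4+5+13 = 31
Jorvik - Selby - Orton - Arlen - Marden: 6+4+5+13 = 28
The minimum is 24 km via Jorvik - Selby - Arlen - Marden.
So from Jorvik the first move is to Selby.

Selby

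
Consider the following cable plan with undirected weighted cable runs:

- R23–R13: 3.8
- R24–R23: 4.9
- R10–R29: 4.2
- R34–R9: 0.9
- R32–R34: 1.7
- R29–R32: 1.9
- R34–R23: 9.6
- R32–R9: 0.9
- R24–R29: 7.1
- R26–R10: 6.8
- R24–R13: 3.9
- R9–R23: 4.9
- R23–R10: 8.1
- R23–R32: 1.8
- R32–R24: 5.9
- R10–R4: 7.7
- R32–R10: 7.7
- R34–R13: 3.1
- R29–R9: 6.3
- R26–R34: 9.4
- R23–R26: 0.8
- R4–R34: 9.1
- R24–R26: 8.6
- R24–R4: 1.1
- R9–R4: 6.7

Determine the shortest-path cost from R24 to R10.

Enumerating some paths:
R24–R32–R29–R10: 5.9+1.9+4.2 = 12
R24–R29–R10: 7.1+4.2 = 11.3
R24–R4–R10: 1.1+7.7 = 8.8
The minimum is 8.8 via R24–R4–R10.

8.8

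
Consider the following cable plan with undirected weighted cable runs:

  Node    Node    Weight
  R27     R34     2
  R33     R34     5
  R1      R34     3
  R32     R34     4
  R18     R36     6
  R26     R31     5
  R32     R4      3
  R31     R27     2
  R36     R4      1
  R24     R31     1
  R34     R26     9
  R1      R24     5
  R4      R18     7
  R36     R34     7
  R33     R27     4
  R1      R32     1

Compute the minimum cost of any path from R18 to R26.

22

Compare a few routes:
R18 → R4 → R32 → R1 → R34 → R27 → R31 → R26: 7+3+1+3+2+2+5 = 23
R18 → R4 → R32 → R1 → R34 → R26: 7+3+1+3+9 = 23
R18 → R36 → R34 → R26: 6+7+9 = 22
The minimum is 22 via R18 → R36 → R34 → R26.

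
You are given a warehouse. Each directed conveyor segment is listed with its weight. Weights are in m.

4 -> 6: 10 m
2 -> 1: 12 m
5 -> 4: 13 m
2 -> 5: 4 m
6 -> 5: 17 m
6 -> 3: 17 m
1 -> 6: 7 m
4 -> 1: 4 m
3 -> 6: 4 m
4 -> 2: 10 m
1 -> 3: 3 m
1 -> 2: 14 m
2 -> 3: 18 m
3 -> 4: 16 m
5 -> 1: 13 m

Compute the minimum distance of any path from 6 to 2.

Running Dijkstra from 6:
6: 0
3: 17  (via 6)
5: 17  (via 6)
1: 30  (via 5)
4: 30  (via 5)
2: 40  (via 4)
Shortest route: 6 → 5 → 4 → 2 = 40 m.

40 m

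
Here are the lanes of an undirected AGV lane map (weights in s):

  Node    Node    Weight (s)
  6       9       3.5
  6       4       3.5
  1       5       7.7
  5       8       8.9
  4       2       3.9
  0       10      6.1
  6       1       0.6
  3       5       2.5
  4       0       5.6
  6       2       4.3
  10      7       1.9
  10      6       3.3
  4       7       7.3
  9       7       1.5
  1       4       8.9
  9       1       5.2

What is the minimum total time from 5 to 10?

11.6 s

Candidate routes:
5 - 1 - 6 - 9 - 7 - 10: 7.7+0.6+3.5+1.5+1.9 = 15.2
5 - 1 - 6 - 10: 7.7+0.6+3.3 = 11.6
5 - 1 - 9 - 6 - 10: 7.7+5.2+3.5+3.3 = 19.7
5 - 1 - 9 - 7 - 10: 7.7+5.2+1.5+1.9 = 16.3
Cheapest is 5 - 1 - 6 - 10 at 11.6 s.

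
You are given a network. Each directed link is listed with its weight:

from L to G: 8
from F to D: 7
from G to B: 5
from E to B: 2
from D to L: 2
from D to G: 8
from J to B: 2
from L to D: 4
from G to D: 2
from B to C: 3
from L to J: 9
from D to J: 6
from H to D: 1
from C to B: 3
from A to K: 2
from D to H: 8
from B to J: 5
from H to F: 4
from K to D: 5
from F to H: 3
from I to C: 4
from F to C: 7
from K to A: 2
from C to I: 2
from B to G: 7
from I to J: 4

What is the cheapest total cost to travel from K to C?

Shortest distances from K:
K: 0
A: 2  (via K)
D: 5  (via K)
L: 7  (via D)
J: 11  (via D)
B: 13  (via J)
G: 13  (via D)
H: 13  (via D)
C: 16  (via B)
Shortest route: K → D → J → B → C = 16.

16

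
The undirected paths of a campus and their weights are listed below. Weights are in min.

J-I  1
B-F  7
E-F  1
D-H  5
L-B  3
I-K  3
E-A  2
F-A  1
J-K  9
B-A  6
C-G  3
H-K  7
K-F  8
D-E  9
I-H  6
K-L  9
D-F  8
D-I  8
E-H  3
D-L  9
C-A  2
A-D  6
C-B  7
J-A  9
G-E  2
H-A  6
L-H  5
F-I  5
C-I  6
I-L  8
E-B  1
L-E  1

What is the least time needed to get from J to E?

7 min

Compare a few routes:
J - I - F - A - E: 1+5+1+2 = 9
J - I - F - E: 1+5+1 = 7
Cheapest is J - I - F - E at 7 min.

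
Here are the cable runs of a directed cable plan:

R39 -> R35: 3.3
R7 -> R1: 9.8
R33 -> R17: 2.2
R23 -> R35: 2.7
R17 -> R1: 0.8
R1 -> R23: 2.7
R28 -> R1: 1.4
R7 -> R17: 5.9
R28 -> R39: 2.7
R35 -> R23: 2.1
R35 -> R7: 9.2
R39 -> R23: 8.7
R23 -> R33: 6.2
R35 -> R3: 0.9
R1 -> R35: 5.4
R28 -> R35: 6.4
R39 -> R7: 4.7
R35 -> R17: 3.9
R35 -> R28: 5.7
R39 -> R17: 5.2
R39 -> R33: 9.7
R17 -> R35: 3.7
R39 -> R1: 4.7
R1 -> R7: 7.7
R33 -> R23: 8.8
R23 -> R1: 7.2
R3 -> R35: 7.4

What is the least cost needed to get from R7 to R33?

15.6

Settle nodes by increasing distance from R7:
R7: 0
R17: 5.9  (via R7)
R1: 6.7  (via R17)
R23: 9.4  (via R1)
R35: 9.6  (via R17)
R3: 10.5  (via R35)
R28: 15.3  (via R35)
R33: 15.6  (via R23)
Shortest route: R7 → R17 → R1 → R23 → R33 = 15.6.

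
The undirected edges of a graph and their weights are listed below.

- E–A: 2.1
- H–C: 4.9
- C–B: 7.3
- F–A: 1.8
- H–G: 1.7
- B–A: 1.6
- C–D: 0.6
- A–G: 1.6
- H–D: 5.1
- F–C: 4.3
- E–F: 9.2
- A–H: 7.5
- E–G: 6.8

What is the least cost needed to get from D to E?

Running Dijkstra from D:
D: 0
C: 0.6  (via D)
F: 4.9  (via C)
H: 5.1  (via D)
A: 6.7  (via F)
G: 6.8  (via H)
B: 7.9  (via C)
E: 8.8  (via A)
Shortest route: D–C–F–A–E = 8.8.

8.8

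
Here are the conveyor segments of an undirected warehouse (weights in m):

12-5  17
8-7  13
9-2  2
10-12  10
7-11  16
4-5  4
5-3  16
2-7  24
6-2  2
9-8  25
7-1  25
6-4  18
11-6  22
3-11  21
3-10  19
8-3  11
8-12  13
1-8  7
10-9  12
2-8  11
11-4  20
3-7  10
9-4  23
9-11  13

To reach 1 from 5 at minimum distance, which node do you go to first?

Candidate routes:
5–4–6–2–8–1: 4+18+2+11+7 = 42
5–3–8–1: 16+11+7 = 34
5–12–8–1: 17+13+7 = 37
5–3–7–8–1: 16+10+13+7 = 46
The minimum is 34 m via 5–3–8–1.
So from 5 the first move is to 3.

3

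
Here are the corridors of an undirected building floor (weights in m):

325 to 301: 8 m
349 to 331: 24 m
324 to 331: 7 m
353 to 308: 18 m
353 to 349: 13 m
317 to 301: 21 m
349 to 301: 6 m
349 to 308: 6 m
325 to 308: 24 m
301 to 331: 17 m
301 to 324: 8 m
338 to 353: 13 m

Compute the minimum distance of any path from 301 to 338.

32 m

Compare a few routes:
301 → 349 → 353 → 338: 6+13+13 = 32
301 → 349 → 308 → 353 → 338: 6+6+18+13 = 43
Cheapest is 301 → 349 → 353 → 338 at 32 m.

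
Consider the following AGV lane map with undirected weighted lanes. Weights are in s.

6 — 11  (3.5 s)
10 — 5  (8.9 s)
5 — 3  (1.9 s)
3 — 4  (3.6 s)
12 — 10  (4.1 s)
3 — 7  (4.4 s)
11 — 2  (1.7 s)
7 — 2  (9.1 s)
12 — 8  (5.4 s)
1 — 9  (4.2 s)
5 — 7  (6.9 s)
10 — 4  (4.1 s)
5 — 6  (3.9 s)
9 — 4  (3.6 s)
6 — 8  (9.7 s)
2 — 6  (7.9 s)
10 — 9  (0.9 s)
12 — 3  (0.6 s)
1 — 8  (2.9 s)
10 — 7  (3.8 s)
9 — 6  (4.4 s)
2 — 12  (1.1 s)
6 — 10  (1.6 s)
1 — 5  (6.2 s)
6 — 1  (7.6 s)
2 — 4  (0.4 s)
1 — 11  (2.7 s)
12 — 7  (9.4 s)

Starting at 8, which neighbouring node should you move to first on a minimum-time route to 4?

Compare a few routes:
8 → 12 → 3 → 4: 5.4+0.6+3.6 = 9.6
8 → 1 → 11 → 2 → 4: 2.9+2.7+1.7+0.4 = 7.7
8 → 1 → 9 → 4: 2.9+4.2+3.6 = 10.7
8 → 12 → 2 → 4: 5.4+1.1+0.4 = 6.9
The minimum is 6.9 s via 8 → 12 → 2 → 4.
So from 8 the first move is to 12.

12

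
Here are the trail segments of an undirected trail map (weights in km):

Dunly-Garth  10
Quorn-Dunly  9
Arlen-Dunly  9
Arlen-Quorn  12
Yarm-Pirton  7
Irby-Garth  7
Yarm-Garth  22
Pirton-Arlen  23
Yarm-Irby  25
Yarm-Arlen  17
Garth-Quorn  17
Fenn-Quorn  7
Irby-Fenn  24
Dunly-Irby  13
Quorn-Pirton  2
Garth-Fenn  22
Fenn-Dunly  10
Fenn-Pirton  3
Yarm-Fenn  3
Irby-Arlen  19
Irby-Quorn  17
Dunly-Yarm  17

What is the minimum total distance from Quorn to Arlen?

12 km

Settle nodes by increasing distance from Quorn:
Quorn: 0
Pirton: 2  (via Quorn)
Fenn: 5  (via Pirton)
Yarm: 8  (via Fenn)
Dunly: 9  (via Quorn)
Arlen: 12  (via Quorn)
Shortest route: Quorn → Arlen = 12 km.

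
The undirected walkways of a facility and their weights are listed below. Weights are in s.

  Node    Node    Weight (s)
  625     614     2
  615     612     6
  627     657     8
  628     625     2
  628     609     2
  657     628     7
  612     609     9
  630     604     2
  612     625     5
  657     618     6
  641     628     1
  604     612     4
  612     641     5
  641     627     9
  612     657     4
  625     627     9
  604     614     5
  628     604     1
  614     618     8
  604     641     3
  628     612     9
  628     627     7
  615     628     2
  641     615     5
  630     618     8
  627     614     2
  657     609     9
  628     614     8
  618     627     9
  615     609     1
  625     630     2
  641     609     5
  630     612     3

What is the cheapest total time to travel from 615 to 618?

13 s

Settle nodes by increasing distance from 615:
615: 0
609: 1  (via 615)
628: 2  (via 615)
604: 3  (via 628)
641: 3  (via 628)
625: 4  (via 628)
630: 5  (via 604)
614: 6  (via 625)
612: 6  (via 615)
627: 8  (via 614)
657: 9  (via 628)
618: 13  (via 630)
Shortest route: 615 → 628 → 604 → 630 → 618 = 13 s.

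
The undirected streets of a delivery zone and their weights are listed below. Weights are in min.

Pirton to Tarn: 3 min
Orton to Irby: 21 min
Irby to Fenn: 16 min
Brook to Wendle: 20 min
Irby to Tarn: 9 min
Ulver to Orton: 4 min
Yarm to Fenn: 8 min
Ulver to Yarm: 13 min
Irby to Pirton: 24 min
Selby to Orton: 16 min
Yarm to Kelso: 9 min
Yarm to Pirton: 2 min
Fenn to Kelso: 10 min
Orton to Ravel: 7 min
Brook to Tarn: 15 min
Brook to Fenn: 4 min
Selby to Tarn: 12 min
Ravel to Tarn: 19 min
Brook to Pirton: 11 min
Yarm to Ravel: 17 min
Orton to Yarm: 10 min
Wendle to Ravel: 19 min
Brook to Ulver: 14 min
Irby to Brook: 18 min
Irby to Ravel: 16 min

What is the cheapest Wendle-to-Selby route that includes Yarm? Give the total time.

49 min

Shortest Wendle→Yarm: Wendle → Brook → Fenn → Yarm = 32
Best Yarm to Selby: Yarm → Pirton → Tarn → Selby costing 17
Total via Yarm: 32 + 17 = 49 min.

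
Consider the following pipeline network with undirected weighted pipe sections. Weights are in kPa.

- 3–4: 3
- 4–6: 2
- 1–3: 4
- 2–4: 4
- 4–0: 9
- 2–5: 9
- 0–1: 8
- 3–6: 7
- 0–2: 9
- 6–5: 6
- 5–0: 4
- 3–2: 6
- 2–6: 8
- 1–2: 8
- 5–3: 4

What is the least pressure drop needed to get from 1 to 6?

9 kPa

Candidate routes:
1 → 3 → 5 → 6: 4+4+6 = 14
1 → 3 → 6: 4+7 = 11
1 → 3 → 4 → 6: 4+3+2 = 9
Cheapest is 1 → 3 → 4 → 6 at 9 kPa.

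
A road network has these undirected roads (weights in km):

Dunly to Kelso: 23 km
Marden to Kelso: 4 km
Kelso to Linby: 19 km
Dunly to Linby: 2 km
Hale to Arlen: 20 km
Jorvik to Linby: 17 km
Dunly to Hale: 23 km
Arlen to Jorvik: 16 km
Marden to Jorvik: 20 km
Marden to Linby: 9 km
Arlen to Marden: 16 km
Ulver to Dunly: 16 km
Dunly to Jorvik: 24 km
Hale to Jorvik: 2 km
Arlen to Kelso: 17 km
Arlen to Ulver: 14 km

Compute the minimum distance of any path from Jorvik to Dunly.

19 km

Enumerating some paths:
Jorvik–Dunly: 24 = 24
Jorvik–Linby–Dunly: 17+2 = 19
Jorvik–Hale–Dunly: 2+23 = 25
Cheapest is Jorvik–Linby–Dunly at 19 km.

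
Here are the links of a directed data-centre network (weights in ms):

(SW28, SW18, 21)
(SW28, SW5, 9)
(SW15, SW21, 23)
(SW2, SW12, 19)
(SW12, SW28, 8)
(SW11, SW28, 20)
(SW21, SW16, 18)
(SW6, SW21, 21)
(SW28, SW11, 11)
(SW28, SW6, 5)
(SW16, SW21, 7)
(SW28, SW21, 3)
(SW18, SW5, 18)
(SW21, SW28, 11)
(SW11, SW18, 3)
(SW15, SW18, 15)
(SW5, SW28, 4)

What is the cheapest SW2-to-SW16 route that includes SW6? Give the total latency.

Best SW2 to SW6: SW2 → SW12 → SW28 → SW6 costing 32
Best SW6 to SW16: SW6 → SW21 → SW16 costing 39
Total via SW6: 32 + 39 = 71 ms.

71 ms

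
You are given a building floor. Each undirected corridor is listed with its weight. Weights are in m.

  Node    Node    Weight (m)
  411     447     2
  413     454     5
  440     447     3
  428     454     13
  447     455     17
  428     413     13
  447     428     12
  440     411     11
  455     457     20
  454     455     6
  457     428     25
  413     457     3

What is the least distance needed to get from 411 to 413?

27 m

Candidate routes:
411 - 447 - 428 - 413: 2+12+13 = 27
411 - 447 - 455 - 454 - 413: 2+17+6+5 = 30
The minimum is 27 m via 411 - 447 - 428 - 413.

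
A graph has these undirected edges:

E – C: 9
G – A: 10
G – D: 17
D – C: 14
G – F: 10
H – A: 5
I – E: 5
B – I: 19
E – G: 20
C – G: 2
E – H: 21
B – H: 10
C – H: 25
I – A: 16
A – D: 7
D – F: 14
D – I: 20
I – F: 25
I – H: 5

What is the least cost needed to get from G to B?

Settle nodes by increasing distance from G:
G: 0
C: 2  (via G)
A: 10  (via G)
F: 10  (via G)
E: 11  (via C)
H: 15  (via A)
D: 16  (via C)
I: 16  (via E)
B: 25  (via H)
Shortest route: G–A–H–B = 25.

25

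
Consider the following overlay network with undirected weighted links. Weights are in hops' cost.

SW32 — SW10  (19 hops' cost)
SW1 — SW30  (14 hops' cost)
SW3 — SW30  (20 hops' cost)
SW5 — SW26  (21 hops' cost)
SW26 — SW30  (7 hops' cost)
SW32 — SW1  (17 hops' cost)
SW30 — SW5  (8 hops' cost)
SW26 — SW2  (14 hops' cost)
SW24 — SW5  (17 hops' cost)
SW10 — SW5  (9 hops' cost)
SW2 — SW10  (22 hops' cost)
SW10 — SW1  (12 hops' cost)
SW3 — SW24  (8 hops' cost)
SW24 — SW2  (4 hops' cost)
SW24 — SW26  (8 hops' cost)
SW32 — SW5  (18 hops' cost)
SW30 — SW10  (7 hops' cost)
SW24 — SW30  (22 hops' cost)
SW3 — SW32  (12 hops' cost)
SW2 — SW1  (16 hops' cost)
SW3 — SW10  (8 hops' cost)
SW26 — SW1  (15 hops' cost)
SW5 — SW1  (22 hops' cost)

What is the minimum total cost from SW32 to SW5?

Settle nodes by increasing distance from SW32:
SW32: 0
SW3: 12  (via SW32)
SW1: 17  (via SW32)
SW5: 18  (via SW32)
Shortest route: SW32 → SW5 = 18 hops' cost.

18 hops' cost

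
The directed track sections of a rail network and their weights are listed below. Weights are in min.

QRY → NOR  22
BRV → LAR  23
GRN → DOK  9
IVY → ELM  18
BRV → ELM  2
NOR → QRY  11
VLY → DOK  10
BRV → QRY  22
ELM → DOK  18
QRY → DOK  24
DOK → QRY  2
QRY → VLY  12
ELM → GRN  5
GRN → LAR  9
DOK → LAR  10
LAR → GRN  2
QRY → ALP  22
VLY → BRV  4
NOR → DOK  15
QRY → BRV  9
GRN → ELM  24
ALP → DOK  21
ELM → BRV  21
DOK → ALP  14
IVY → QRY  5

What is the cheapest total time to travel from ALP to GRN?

33 min

Candidate routes:
ALP - DOK - QRY - VLY - BRV - ELM - GRN: 21+2+12+4+2+5 = 46
ALP - DOK - LAR - GRN: 21+10+2 = 33
ALP - DOK - QRY - BRV - ELM - GRN: 21+2+9+2+5 = 39
Cheapest is ALP - DOK - LAR - GRN at 33 min.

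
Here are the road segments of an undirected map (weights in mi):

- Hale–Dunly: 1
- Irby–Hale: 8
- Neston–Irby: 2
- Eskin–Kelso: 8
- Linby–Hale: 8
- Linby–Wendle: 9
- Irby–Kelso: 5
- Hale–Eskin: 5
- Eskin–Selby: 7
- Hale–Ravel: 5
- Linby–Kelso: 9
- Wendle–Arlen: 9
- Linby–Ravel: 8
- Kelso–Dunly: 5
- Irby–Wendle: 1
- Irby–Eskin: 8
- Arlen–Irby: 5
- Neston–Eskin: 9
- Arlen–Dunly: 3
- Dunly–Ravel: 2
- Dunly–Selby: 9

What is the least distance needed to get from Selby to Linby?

Compare a few routes:
Selby → Dunly → Ravel → Linby: 9+2+8 = 19
Selby → Dunly → Hale → Ravel → Linby: 9+1+5+8 = 23
Selby → Eskin → Hale → Linby: 7+5+8 = 20
Selby → Dunly → Hale → Linby: 9+1+8 = 18
Cheapest is Selby → Dunly → Hale → Linby at 18 mi.

18 mi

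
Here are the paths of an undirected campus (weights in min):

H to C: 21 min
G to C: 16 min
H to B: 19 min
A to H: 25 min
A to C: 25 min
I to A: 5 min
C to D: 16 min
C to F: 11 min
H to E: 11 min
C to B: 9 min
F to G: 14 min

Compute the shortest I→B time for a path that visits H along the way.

Best I to H: I → A → H costing 30
Shortest H→B: H → B = 19
Total via H: 30 + 19 = 49 min.

49 min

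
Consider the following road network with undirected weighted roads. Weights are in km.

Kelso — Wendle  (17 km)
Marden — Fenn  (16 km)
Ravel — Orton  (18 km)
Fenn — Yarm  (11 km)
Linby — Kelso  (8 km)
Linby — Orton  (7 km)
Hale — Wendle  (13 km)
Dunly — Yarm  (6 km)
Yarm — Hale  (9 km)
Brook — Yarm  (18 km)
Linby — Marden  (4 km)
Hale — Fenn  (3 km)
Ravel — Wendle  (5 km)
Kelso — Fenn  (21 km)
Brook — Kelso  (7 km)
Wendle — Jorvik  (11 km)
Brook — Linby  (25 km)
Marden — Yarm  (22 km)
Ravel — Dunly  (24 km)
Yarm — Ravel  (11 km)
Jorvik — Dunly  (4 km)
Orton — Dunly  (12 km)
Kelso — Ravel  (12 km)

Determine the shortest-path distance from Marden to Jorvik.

Running Dijkstra from Marden:
Marden: 0
Linby: 4  (via Marden)
Orton: 11  (via Linby)
Kelso: 12  (via Linby)
Fenn: 16  (via Marden)
Brook: 19  (via Kelso)
Hale: 19  (via Fenn)
Yarm: 22  (via Marden)
Dunly: 23  (via Orton)
Ravel: 24  (via Kelso)
Jorvik: 27  (via Dunly)
Shortest route: Marden → Linby → Orton → Dunly → Jorvik = 27 km.

27 km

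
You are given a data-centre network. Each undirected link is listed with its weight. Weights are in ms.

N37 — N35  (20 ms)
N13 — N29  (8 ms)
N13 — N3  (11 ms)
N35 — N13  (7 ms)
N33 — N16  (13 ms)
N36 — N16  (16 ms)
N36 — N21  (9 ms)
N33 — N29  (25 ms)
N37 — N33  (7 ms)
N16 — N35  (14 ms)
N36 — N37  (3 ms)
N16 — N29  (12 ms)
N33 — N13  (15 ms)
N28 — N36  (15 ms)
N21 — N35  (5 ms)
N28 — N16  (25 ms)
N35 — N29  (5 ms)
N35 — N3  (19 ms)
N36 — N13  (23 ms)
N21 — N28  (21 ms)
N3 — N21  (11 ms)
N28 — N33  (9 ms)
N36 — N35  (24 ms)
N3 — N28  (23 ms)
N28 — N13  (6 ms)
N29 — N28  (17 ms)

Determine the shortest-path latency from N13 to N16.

Enumerating some paths:
N13 - N35 - N16: 7+14 = 21
N13 - N29 - N16: 8+12 = 20
N13 - N35 - N29 - N16: 7+5+12 = 24
The minimum is 20 ms via N13 - N29 - N16.

20 ms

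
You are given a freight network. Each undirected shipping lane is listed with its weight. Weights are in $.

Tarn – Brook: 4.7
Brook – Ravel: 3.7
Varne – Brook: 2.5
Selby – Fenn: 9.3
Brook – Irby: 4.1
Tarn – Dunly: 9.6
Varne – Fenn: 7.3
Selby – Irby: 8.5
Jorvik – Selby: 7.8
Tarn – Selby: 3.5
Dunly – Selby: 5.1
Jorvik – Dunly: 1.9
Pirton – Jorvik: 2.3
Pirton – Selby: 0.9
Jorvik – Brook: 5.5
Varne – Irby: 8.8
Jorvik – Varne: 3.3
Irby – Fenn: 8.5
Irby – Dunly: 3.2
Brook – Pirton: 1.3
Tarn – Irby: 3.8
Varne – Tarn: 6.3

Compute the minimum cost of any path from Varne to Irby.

Running Dijkstra from Varne:
Varne: 0
Brook: 2.5  (via Varne)
Jorvik: 3.3  (via Varne)
Pirton: 3.8  (via Brook)
Selby: 4.7  (via Pirton)
Dunly: 5.2  (via Jorvik)
Ravel: 6.2  (via Brook)
Tarn: 6.3  (via Varne)
Irby: 6.6  (via Brook)
Shortest route: Varne → Brook → Irby = $6.6.

$6.6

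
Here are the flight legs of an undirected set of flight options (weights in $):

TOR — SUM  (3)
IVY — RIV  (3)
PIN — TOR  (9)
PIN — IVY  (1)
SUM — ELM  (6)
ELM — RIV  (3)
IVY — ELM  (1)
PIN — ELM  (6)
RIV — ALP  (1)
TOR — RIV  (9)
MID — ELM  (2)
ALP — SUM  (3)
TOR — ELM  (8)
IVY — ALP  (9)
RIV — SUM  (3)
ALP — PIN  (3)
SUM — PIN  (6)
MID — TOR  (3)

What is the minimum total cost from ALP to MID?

Compare a few routes:
ALP → PIN → IVY → ELM → MID: 3+1+1+2 = 7
ALP → RIV → ELM → MID: 1+3+2 = 6
ALP → SUM → TOR → MID: 3+3+3 = 9
ALP → RIV → IVY → ELM → MID: 1+3+1+2 = 7
Cheapest is ALP → RIV → ELM → MID at $6.

$6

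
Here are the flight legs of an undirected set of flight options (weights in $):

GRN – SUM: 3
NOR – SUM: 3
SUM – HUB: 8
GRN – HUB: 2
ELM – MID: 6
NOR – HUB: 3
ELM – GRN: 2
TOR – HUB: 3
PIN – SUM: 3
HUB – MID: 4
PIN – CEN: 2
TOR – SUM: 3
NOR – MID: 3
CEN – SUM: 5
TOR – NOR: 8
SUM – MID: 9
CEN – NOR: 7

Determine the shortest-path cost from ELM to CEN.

Shortest distances from ELM:
ELM: 0
GRN: 2  (via ELM)
HUB: 4  (via GRN)
SUM: 5  (via GRN)
MID: 6  (via ELM)
NOR: 7  (via HUB)
TOR: 7  (via HUB)
PIN: 8  (via SUM)
CEN: 10  (via SUM)
Shortest route: ELM → GRN → SUM → CEN = $10.

$10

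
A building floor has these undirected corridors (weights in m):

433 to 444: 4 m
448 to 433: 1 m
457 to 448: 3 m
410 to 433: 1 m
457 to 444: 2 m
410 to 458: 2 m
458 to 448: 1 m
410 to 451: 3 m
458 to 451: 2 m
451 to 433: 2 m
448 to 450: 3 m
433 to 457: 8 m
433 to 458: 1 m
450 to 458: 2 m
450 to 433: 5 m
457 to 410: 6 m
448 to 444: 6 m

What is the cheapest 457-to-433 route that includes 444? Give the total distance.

Best 457 to 444: 457 → 444 costing 2
Shortest 444→433: 444 → 433 = 4
Total via 444: 2 + 4 = 6 m.

6 m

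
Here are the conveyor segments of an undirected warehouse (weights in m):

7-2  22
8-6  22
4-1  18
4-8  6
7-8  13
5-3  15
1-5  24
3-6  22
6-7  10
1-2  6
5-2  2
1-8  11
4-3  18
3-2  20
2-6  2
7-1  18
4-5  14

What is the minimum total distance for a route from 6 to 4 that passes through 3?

37 m

Shortest 6→3: 6–2–5–3 = 19
Best 3 to 4: 3–4 costing 18
Total via 3: 19 + 18 = 37 m.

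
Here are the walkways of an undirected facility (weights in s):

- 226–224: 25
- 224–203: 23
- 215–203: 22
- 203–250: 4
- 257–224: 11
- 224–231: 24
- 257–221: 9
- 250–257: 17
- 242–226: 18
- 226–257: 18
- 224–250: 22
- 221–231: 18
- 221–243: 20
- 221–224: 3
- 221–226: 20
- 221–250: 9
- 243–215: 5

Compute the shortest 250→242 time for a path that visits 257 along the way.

Shortest 250→257: 250–257 = 17
Best 257 to 242: 257–226–242 costing 36
Total via 257: 17 + 36 = 53 s.

53 s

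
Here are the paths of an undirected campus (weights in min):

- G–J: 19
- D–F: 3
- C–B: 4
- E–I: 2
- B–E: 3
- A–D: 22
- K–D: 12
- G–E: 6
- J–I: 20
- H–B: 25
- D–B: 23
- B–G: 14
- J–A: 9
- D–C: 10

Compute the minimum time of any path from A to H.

59 min

Candidate routes:
A - J - I - E - B - H: 9+20+2+3+25 = 59
A - D - C - B - H: 22+10+4+25 = 61
A - J - G - E - B - H: 9+19+6+3+25 = 62
Cheapest is A - J - I - E - B - H at 59 min.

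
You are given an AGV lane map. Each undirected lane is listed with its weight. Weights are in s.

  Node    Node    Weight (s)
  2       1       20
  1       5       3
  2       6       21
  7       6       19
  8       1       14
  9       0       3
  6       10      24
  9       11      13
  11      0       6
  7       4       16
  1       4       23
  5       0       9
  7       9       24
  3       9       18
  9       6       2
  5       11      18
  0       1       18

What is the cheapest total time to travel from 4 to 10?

59 s

Candidate routes:
4–1–5–0–9–6–10: 23+3+9+3+2+24 = 64
4–7–6–10: 16+19+24 = 59
The minimum is 59 s via 4–7–6–10.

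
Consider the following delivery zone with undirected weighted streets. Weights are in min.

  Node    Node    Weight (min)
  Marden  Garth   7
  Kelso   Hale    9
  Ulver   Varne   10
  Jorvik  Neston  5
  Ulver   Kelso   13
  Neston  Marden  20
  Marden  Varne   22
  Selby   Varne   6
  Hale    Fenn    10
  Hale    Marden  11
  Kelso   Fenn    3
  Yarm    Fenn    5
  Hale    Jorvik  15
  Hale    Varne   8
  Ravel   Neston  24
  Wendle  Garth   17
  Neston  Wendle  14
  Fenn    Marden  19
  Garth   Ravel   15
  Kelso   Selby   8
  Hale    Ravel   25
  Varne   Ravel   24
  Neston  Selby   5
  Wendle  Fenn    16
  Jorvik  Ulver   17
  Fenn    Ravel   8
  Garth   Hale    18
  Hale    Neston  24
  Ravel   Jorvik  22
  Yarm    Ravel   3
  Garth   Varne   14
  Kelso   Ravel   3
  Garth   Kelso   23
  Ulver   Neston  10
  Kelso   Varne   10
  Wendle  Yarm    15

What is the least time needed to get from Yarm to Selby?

14 min

Settle nodes by increasing distance from Yarm:
Yarm: 0
Ravel: 3  (via Yarm)
Fenn: 5  (via Yarm)
Kelso: 6  (via Ravel)
Selby: 14  (via Kelso)
Shortest route: Yarm → Ravel → Kelso → Selby = 14 min.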